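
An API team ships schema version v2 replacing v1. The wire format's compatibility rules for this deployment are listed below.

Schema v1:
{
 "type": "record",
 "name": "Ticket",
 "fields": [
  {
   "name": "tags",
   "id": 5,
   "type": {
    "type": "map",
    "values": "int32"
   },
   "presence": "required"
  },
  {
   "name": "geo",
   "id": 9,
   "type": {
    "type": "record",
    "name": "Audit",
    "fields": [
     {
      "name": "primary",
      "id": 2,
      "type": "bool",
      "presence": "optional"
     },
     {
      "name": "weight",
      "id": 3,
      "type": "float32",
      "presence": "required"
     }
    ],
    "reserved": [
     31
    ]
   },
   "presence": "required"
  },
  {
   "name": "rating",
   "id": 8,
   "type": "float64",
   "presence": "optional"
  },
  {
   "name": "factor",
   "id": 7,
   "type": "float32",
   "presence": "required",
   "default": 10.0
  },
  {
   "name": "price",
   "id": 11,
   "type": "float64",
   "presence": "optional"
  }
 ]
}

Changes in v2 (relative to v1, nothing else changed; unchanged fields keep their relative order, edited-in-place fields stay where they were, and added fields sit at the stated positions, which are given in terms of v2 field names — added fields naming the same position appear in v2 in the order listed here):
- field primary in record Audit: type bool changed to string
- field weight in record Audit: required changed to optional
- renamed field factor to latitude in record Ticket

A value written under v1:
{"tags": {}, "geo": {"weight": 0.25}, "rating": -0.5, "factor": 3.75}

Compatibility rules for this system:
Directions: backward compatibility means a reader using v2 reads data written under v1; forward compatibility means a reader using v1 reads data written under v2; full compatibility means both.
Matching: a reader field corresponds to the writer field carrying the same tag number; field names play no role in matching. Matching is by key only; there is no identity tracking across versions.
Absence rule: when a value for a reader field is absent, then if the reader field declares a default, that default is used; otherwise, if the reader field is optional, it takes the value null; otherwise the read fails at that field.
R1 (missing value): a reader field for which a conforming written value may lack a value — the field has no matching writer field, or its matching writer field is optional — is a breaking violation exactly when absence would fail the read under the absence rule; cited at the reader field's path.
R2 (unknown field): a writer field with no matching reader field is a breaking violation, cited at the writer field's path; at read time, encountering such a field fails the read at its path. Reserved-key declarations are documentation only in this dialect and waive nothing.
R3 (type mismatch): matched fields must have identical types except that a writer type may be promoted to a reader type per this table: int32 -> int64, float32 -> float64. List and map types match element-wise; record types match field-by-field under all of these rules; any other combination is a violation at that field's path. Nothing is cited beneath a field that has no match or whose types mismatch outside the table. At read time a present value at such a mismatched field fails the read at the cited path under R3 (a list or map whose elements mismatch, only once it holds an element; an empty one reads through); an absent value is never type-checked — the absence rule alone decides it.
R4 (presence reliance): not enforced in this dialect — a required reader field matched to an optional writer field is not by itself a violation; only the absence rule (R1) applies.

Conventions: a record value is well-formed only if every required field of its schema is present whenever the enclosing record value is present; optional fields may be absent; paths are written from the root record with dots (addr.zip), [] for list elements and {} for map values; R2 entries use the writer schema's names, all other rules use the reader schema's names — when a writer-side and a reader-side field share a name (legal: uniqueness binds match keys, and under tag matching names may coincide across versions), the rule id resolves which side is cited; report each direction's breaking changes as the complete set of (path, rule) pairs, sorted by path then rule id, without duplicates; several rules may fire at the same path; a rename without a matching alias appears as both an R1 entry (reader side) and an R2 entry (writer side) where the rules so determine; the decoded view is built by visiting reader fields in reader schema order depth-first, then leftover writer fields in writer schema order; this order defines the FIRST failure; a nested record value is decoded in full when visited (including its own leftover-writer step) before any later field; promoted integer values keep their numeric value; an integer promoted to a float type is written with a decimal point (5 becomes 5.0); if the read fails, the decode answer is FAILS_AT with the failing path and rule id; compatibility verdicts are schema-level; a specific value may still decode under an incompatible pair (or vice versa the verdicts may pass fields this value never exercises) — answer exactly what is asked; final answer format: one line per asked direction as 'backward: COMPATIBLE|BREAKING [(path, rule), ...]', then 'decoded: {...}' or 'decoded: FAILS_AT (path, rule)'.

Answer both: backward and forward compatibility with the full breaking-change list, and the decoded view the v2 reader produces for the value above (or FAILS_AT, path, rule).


backward: BREAKING [(geo.primary, R3)]; forward: BREAKING [(geo.primary, R3), (geo.weight, R1)]; decoded: {"tags": {}, "geo": {"primary": null, "weight": 0.25}, "rating": -0.5, "latitude": 3.75, "price": null}

the writer's type comes first in each Ticket pair
backward for Ticket (reader v2, writer v1):
  tags: paired with writer tags (map<string, int32> -> map<string, int32>; writer required)
  geo: paired with writer geo (Audit -> Audit; writer required)
  rating: paired with writer rating (float64 -> float64; writer optional)
  latitude: paired with writer factor (float32 -> float32; writer required)
  price: paired with writer price (float64 -> float64; writer optional)
  geo.primary: paired with writer geo.primary (bool -> string; writer optional)
  geo.weight: paired with writer geo.weight (float32 -> float32; writer required)
  rule R3 violated at geo.primary
  backward on Ticket therefore BREAKING (1)
forward for Ticket (reader v1, writer v2):
  tags: paired with writer tags (map<string, int32> -> map<string, int32>; writer required)
  geo: paired with writer geo (Audit -> Audit; writer required)
  rating: paired with writer rating (float64 -> float64; writer optional)
  factor: paired with writer latitude (float32 -> float32; writer required)
  price: paired with writer price (float64 -> float64; writer optional)
  geo.primary: paired with writer geo.primary (string -> bool; writer optional)
  geo.weight: paired with writer geo.weight (float32 -> float32; writer optional)
  rule R3 violated at geo.primary
  rule R1 violated at geo.weight
  forward on Ticket therefore BREAKING (2)
decoding the Ticket value with the v2 reader:
  tags := {}
  geo.primary := null (not supplied -> null)
  geo.weight := 0.25
  rating := -0.5
  latitude := 3.75 (from writer factor)
  price := null (not supplied -> null)
  => decoded: {"tags": {}, "geo": {"primary": null, "weight": 0.25}, "rating": -0.5, "latitude": 3.75, "price": null}


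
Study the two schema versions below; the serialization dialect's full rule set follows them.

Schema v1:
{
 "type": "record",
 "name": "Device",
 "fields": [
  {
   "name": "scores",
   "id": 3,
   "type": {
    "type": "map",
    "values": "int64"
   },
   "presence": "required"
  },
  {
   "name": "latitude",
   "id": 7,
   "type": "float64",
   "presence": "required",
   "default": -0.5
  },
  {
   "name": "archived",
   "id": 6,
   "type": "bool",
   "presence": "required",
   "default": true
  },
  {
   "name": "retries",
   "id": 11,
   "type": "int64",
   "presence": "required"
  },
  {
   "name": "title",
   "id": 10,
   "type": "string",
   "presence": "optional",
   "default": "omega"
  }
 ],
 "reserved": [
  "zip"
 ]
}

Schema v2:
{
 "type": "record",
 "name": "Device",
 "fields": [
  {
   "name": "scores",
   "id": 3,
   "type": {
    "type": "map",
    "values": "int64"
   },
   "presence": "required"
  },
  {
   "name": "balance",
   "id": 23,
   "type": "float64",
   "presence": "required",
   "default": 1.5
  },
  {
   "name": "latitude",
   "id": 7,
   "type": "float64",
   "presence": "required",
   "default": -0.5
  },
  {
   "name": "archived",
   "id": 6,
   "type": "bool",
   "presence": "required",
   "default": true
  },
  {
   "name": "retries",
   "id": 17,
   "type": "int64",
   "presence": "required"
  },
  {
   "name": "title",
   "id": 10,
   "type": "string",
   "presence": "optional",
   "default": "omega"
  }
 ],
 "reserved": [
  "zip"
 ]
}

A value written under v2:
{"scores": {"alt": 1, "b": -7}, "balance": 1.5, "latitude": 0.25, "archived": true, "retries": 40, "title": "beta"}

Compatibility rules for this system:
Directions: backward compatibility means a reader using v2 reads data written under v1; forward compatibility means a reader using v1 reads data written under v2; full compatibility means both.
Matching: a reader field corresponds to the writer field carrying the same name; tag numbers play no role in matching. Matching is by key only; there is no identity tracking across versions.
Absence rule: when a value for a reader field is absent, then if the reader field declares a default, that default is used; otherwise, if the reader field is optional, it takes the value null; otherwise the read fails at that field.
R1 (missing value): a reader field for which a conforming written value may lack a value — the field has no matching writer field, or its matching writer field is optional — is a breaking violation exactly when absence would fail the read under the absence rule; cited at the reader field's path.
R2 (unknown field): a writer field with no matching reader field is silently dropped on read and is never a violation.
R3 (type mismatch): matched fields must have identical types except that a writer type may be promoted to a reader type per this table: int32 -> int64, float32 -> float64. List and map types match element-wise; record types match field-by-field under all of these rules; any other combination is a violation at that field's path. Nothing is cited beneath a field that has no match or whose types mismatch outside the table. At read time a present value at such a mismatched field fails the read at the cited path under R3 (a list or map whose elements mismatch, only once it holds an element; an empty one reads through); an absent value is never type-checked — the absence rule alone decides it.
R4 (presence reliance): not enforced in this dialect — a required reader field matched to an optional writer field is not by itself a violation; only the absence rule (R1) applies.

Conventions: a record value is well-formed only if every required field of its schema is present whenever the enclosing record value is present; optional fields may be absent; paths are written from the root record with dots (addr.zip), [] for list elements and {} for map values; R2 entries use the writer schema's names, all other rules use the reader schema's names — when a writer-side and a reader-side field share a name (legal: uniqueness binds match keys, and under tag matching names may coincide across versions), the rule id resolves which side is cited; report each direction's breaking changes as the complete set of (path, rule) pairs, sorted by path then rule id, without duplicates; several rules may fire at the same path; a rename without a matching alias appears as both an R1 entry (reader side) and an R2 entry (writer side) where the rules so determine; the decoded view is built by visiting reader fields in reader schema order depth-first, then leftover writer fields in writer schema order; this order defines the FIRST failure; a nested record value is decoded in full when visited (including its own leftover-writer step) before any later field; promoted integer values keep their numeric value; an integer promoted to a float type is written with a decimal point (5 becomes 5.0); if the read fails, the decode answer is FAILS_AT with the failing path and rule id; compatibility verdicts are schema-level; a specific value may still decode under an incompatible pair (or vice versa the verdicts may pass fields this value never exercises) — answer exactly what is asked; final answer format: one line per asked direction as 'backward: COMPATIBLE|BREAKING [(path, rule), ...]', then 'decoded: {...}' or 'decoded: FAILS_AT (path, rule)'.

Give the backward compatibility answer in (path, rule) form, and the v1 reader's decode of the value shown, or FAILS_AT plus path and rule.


backward: COMPATIBLE []; decoded: {"scores": {"alt": 1, "b": -7}, "latitude": 0.25, "archived": true, "retries": 40, "title": "beta"}

the writer's type comes first in each Device pair
checking backward for Device: reader v2 against writer v1:
  scores: map<string, int64> -> map<string, int64>, writer required; from scores
  balance: no writer-side match
  latitude: float64 -> float64, writer required; from latitude
  archived: bool -> bool, writer required; from archived
  retries: int64 -> int64, writer required; from retries
  title: string -> string, writer optional; from title
  => no violations; backward on Device: COMPATIBLE
migrating the Device value to v1:
  scores := {"alt": 1, "b": -7}
  latitude := 0.25
  archived := true
  retries := 40
  title := "beta"
  writer balance: unmatched, discarded
  => decoded: {"scores": {"alt": 1, "b": -7}, "latitude": 0.25, "archived": true, "retries": 40, "title": "beta"}
diffs on Device not affecting the asked answer:
  added field balance to record Device: required float64, tag 23, default 1.5 (in v2 it sits immediately before latitude) -> no rule fires on it in Device's dialect; the asked verdict holds
  field retries in record Device: tag 11 changed to 17 -> no rule fires on it in Device's dialect; the asked verdict holds


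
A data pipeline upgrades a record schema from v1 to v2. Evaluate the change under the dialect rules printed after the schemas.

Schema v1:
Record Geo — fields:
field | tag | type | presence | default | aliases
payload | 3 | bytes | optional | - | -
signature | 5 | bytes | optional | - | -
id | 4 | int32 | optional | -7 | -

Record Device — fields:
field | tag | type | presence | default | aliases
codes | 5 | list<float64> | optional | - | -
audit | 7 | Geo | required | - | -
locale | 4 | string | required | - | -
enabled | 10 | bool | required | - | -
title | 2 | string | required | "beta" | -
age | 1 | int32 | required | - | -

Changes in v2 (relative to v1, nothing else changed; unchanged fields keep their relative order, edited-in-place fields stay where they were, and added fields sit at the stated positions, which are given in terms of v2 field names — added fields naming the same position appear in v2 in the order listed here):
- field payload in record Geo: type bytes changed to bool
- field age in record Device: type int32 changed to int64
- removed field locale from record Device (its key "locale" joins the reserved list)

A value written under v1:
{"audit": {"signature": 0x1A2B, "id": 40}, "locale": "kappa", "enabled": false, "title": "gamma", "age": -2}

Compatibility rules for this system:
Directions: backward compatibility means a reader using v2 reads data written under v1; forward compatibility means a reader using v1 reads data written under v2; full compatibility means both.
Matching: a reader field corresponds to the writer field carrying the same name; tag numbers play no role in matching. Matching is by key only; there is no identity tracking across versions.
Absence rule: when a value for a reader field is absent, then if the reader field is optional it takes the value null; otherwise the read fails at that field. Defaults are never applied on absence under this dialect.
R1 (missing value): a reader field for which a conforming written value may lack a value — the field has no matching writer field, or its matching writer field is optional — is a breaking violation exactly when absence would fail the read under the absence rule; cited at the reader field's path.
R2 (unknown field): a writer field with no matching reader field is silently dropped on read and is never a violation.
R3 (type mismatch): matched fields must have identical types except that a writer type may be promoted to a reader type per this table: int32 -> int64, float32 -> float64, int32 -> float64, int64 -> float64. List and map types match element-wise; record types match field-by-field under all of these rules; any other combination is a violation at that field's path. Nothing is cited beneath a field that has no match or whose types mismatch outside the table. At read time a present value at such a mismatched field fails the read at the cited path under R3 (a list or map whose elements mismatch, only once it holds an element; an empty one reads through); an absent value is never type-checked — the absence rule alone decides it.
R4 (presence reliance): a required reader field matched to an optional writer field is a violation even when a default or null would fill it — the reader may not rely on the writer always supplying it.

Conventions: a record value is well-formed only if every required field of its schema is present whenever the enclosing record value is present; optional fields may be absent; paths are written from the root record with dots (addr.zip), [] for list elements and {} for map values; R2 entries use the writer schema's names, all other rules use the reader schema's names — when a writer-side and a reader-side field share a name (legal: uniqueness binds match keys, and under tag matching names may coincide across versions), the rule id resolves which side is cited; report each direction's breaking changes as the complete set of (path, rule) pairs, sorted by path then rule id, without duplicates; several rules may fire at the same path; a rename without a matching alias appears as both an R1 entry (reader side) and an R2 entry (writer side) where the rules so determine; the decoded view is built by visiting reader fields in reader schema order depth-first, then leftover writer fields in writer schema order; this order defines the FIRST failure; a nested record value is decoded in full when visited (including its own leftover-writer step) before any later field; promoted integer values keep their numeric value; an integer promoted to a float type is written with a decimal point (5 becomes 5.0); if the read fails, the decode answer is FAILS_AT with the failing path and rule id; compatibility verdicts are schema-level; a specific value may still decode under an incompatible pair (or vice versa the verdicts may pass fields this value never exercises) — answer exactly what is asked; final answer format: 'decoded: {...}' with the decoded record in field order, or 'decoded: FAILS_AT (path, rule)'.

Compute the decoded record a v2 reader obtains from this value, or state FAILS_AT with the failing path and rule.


arrows below run writer -> reader for Device
decode walk for Device under reader schema v2:
  codes := null (not supplied -> null)
  audit.payload := null (not supplied -> null)
  audit.signature := 0x1A2B
  audit.id := 40
  enabled := false
  title := "gamma"
  age := -2 (int32 -> int64)
  writer locale: unmatched, discarded
  => decoded: {"codes": null, "audit": {"payload": null, "signature": 0x1A2B, "id": 40}, "enabled": false, "title": "gamma", "age": -2}
ruling out the remaining Device differences:
  field payload in record Geo: type bytes changed to bool -> schema-level compatibility only; this Device value's decode is unchanged
  field age in record Device: type int32 changed to int64 -> schema-level compatibility only; this Device value's decode is unchanged

decoded: {"codes": null, "audit": {"payload": null, "signature": 0x1A2B, "id": 40}, "enabled": false, "title": "gamma", "age": -2}


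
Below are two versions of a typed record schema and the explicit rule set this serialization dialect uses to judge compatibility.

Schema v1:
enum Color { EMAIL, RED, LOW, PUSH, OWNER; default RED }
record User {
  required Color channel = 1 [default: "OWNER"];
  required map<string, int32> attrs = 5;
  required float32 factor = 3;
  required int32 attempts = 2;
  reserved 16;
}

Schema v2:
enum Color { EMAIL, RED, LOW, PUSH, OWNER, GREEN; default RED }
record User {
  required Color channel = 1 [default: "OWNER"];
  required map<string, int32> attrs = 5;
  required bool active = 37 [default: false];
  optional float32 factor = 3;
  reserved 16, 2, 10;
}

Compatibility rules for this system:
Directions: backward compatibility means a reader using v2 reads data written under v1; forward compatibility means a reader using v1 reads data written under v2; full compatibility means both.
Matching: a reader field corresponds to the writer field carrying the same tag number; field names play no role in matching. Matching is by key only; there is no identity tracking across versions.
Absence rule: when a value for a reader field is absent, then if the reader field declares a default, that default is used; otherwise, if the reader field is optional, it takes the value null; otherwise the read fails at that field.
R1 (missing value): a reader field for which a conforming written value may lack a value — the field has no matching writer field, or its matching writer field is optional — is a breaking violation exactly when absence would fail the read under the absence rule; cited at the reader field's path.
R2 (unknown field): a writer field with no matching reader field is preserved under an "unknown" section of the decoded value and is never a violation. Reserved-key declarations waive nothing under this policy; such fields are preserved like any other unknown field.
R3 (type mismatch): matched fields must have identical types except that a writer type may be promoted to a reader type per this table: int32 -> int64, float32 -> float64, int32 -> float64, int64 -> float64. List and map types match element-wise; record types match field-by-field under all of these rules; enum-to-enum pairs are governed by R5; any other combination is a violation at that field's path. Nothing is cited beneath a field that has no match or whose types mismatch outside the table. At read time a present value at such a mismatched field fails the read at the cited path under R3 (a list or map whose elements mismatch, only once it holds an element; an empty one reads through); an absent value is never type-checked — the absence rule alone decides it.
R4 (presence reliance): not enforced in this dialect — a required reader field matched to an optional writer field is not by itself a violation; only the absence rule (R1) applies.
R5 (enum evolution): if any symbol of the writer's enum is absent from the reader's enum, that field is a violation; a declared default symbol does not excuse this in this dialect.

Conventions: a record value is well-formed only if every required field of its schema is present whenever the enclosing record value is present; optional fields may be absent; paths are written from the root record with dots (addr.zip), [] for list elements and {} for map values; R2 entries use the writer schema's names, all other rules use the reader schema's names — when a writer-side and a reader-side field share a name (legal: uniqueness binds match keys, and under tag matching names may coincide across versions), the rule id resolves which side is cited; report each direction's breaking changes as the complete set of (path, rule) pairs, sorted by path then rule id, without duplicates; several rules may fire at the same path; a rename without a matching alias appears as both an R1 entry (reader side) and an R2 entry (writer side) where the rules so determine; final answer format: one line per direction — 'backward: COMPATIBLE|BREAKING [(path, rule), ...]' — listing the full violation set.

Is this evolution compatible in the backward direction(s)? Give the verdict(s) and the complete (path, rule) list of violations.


backward: COMPATIBLE []

in User below, arrows point writer -> reader
backward pass over User, reader schema v2, writer schema v1:
  channel: Color -> Color, writer required; from channel
  attrs: map<string, int32> -> map<string, int32>, writer required; from attrs
  active: no writer match
  factor: float32 -> float32, writer required; from factor
  leftover writer field: attempts
  => no violations; backward on User: COMPATIBLE
remaining User differences; none change what is asked:
  removed field attempts from record User (its key 2 joins the reserved list) -> matters only for User's forward compatibility — outside the asked direction
  field factor in record User: required changed to optional -> matters only for User's forward compatibility — outside the asked direction
  added field active to record User: required bool, tag 37, default false (in v2 it sits immediately before factor) -> no rule fires on it in User's dialect; the asked verdict holds
  enum Color (field channel in record User): symbol GREEN added -> matters only for User's forward compatibility — outside the asked direction


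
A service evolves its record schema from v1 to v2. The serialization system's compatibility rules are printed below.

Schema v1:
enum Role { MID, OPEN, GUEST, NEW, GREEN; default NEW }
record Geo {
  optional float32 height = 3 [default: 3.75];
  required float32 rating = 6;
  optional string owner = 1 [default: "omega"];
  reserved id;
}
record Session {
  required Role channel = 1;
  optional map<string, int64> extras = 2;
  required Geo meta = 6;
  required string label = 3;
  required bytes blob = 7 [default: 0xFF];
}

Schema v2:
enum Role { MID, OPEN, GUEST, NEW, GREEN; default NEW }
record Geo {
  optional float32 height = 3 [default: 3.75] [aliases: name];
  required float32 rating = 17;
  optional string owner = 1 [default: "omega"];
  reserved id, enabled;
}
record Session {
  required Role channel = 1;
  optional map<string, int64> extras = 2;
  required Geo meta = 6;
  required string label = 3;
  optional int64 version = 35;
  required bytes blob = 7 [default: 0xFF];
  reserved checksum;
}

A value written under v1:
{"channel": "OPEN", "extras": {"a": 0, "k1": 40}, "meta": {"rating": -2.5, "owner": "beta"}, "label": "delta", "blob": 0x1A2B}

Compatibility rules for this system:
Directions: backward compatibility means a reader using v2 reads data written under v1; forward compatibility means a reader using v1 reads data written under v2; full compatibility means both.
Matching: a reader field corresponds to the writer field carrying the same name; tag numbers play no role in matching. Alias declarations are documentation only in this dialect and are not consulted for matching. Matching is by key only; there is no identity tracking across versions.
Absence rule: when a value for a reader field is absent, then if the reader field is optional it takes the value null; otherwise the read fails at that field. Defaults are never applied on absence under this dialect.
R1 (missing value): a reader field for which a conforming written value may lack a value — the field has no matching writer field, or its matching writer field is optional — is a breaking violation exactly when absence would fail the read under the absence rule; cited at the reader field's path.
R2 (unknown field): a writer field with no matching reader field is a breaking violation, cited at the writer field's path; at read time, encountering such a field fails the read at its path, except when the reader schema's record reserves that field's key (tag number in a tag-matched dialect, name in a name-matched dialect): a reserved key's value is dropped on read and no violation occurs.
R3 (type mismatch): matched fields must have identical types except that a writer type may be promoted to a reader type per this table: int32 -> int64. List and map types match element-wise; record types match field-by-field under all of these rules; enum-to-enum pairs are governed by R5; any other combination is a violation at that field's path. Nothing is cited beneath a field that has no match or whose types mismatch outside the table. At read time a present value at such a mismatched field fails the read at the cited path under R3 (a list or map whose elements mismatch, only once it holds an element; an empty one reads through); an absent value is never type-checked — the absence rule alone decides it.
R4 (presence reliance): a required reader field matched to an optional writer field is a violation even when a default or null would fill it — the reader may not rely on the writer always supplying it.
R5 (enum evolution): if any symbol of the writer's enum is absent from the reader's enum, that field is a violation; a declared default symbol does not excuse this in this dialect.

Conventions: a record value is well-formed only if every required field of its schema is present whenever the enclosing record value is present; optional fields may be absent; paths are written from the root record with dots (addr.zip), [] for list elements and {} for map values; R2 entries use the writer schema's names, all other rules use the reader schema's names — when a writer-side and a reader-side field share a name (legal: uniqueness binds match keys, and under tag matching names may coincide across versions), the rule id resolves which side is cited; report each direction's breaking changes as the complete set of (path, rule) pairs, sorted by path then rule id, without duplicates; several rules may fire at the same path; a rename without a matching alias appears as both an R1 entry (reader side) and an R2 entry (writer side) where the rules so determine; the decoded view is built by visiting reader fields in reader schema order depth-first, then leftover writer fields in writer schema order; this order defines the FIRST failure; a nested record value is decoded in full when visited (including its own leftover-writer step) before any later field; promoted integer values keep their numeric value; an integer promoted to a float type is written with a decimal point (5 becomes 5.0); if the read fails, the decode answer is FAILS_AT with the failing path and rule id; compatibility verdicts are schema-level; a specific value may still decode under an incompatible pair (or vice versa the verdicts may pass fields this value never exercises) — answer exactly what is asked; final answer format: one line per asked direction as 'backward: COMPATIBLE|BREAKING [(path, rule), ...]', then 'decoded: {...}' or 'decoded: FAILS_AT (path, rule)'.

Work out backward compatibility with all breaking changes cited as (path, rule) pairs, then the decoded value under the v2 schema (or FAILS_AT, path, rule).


backward: COMPATIBLE []; decoded: {"channel": "OPEN", "extras": {"a": 0, "k1": 40}, "meta": {"height": null, "rating": -2.5, "owner": "beta"}, "label": "delta", "version": null, "blob": 0x1A2B}

the writer's type comes first in each Session pair
backward for Session (reader v2, writer v1):
  Role -> Role, writer required: channel aligns to channel
  map<string, int64> -> map<string, int64>, writer optional: extras aligns to extras
  Geo -> Geo, writer required: meta aligns to meta
  string -> string, writer required: label aligns to label
  no writer field matches reader version
  bytes -> bytes, writer required: blob aligns to blob
  float32 -> float32, writer optional: meta.height aligns to meta.height
  float32 -> float32, writer required: meta.rating aligns to meta.rating
  string -> string, writer optional: meta.owner aligns to meta.owner
  => backward verdict for Session: COMPATIBLE, no violations
decoding the Session value with the v2 reader:
  channel := "OPEN"
  extras := {"a": 0, "k1": 40}
  meta.height := null (missing; optional => null)
  meta.rating := -2.5
  meta.owner := "beta"
  label := "delta"
  version := null (missing; optional => null)
  blob := 0x1A2B
  => decoded: {"channel": "OPEN", "extras": {"a": 0, "k1": 40}, "meta": {"height": null, "rating": -2.5, "owner": "beta"}, "label": "delta", "version": null, "blob": 0x1A2B}
checking off the Session differences that do not matter here:
  field rating in record Geo: tag 6 changed to 17 -> no rule fires on it in Session's dialect; the asked verdict holds


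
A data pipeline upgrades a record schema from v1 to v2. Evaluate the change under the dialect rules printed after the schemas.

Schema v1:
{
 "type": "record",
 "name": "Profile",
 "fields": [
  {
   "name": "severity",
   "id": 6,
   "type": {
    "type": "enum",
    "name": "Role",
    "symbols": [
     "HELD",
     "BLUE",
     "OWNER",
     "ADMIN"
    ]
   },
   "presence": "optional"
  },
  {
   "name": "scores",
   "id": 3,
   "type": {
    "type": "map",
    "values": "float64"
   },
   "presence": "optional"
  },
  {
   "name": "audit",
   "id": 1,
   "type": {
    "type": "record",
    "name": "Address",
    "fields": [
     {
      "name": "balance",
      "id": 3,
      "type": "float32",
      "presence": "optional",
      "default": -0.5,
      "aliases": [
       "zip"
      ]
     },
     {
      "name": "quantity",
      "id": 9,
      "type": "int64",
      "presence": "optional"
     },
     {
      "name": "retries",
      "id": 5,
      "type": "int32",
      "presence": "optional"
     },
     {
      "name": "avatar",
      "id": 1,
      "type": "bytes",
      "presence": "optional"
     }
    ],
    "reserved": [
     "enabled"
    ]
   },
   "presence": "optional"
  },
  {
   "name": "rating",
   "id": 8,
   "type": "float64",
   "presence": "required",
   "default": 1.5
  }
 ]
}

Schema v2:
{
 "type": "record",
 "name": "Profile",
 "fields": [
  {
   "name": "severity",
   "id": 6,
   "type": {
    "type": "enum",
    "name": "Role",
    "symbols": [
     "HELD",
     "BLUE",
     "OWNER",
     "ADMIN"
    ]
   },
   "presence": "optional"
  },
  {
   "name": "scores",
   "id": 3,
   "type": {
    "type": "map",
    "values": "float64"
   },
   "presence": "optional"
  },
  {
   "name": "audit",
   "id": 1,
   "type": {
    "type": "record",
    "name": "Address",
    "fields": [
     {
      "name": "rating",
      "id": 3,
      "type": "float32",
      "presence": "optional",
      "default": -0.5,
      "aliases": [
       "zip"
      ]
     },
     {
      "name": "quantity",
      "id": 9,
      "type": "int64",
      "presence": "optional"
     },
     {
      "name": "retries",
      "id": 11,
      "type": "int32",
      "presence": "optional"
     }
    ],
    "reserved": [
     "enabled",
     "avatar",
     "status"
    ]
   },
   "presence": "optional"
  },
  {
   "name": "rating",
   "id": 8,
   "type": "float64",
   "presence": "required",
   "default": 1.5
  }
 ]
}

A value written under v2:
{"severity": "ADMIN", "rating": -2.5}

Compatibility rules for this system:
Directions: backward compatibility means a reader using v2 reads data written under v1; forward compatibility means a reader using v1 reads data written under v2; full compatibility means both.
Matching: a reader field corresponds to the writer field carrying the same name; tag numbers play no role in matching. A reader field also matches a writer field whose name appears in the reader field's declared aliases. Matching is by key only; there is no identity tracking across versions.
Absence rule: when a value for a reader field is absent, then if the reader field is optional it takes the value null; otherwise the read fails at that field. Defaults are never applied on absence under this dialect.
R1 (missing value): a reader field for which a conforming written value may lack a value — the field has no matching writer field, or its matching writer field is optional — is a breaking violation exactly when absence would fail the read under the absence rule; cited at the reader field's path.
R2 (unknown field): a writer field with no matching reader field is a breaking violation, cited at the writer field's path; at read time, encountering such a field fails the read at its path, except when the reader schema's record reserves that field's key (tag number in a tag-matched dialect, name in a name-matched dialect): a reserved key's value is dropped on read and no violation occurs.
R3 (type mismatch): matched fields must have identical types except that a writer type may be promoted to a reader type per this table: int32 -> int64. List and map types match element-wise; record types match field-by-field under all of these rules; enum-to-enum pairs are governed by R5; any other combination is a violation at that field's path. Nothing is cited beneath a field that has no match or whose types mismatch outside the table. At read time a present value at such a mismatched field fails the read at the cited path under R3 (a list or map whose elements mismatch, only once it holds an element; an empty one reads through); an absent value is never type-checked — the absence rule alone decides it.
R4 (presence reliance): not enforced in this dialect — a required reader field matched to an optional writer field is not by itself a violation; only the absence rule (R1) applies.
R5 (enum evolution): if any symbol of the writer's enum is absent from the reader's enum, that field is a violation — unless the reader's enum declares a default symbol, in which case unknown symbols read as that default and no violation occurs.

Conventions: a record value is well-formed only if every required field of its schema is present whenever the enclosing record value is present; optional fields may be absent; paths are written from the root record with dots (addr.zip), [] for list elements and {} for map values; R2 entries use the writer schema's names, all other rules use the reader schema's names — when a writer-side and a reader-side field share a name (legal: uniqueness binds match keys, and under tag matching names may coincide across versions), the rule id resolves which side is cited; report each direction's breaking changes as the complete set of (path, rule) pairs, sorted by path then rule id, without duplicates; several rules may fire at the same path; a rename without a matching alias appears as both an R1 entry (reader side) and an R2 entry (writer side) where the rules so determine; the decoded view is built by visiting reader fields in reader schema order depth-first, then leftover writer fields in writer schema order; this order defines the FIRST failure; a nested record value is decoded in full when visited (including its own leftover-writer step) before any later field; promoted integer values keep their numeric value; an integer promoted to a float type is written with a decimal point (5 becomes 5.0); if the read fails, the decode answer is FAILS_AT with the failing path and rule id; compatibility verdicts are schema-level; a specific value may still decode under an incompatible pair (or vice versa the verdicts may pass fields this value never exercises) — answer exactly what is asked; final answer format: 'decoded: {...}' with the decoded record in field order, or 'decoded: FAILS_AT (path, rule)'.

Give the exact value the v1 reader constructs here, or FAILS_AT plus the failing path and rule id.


the writer's type comes first in each Profile pair
decode (reader v1):
  severity := "ADMIN"
  scores := null (absent, optional -> null)
  audit := null (absent, optional -> null)
  rating := -2.5
  => decoded: {"severity": "ADMIN", "scores": null, "audit": null, "rating": -2.5}
remaining Profile differences; none change what is asked:
  field retries in record Address: tag 5 changed to 11 -> inert under this dialect — no rule fires on Profile and the result does not move
  renamed field balance to rating in record Address -> shifts the Profile verdicts, not this decode
  removed field avatar from record Address (its key "avatar" joins the reserved list) -> inert under this dialect — no rule fires on Profile and the result does not move

decoded: {"severity": "ADMIN", "scores": null, "audit": null, "rating": -2.5}


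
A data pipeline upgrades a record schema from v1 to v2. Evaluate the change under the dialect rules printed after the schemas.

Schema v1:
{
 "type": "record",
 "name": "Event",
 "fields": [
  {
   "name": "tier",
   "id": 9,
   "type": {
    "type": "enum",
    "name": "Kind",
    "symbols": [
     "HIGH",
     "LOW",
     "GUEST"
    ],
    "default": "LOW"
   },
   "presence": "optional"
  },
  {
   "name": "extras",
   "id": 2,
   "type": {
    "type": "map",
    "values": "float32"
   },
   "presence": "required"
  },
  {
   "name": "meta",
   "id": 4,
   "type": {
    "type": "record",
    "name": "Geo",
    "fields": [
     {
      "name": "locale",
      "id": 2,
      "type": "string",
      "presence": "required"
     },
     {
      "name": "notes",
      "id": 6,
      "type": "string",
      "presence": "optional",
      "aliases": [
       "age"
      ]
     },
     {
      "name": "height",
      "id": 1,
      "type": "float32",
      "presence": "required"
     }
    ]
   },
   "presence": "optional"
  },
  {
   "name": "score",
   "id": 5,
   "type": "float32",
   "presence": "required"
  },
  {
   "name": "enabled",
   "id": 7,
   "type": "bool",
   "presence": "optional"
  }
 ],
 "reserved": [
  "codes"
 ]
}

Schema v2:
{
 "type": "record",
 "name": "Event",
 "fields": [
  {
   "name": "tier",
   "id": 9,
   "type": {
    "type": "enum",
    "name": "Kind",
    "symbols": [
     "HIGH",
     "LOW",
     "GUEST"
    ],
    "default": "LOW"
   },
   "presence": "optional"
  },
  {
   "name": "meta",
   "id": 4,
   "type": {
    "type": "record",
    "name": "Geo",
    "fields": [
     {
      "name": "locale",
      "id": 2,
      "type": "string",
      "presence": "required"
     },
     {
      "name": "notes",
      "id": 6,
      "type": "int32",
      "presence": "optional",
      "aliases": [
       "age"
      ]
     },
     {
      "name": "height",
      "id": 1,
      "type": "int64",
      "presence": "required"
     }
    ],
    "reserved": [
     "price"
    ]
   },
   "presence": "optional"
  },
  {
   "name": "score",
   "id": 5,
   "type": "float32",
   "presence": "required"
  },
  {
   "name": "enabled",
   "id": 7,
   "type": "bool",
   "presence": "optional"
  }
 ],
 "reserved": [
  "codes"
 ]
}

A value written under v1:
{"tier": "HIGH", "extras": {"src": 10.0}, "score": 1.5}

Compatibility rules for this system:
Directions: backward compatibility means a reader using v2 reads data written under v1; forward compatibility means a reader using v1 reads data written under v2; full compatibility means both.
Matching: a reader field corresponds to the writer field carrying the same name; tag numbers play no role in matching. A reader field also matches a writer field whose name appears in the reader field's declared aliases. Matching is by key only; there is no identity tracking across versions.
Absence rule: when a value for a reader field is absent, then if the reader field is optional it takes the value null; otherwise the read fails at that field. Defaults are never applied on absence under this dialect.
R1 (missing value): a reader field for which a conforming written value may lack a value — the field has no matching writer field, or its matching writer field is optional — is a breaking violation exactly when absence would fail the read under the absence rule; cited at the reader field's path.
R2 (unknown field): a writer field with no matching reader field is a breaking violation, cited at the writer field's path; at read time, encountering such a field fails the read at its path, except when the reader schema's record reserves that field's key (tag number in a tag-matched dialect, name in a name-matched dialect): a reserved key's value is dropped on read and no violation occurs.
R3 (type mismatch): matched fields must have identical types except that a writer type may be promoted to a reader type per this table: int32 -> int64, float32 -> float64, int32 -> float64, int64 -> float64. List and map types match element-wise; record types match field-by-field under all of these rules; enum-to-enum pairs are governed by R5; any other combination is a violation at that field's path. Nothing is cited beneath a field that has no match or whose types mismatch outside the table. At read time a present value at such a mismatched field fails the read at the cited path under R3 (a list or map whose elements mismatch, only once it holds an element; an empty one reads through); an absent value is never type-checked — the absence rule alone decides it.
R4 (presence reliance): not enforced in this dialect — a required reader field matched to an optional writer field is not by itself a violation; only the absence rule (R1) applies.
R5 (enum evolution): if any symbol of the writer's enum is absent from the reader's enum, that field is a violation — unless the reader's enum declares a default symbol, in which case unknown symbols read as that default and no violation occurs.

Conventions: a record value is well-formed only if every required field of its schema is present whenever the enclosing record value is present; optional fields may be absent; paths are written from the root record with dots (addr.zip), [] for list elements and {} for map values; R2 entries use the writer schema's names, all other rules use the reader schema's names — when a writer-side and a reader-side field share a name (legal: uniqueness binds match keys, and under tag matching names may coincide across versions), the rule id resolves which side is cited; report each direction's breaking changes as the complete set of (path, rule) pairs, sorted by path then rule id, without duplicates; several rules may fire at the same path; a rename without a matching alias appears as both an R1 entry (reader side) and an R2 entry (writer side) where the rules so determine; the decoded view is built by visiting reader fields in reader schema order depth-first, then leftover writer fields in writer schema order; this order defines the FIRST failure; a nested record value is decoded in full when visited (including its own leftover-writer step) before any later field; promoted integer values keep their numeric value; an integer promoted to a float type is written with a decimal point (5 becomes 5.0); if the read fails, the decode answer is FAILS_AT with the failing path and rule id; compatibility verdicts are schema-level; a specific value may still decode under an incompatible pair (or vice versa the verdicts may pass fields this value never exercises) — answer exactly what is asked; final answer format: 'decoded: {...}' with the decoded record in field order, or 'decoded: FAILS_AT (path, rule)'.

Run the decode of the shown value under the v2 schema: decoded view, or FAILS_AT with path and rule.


decoded: FAILS_AT (extras, R2)

arrows below run writer -> reader for Event
decoding the Event value with the v2 reader:
  tier := "HIGH"
  meta := null (absent, optional -> null)
  score := 1.5
  enabled := null (absent, optional -> null)
  read fails at extras under R2 (unknown field)
  => FAILS_AT (extras, R2)
diffs on Event not affecting the asked answer:
  field notes in record Geo: type string changed to int32 -> a verdict-level change on Event — the shown value reads the same
  field height in record Geo: type float32 changed to int64 -> a verdict-level change on Event — the shown value reads the same
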